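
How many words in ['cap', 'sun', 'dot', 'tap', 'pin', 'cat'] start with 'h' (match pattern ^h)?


Pattern ^h anchors to start of word. Check which words begin with 'h':
  'cap' -> no
  'sun' -> no
  'dot' -> no
  'tap' -> no
  'pin' -> no
  'cat' -> no
Matching words: []
Count: 0

0


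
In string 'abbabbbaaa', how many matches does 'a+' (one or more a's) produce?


Pattern 'a+' matches one or more consecutive a's.
String: 'abbabbbaaa'
Scanning for runs of a:
  Match 1: 'a' (length 1)
  Match 2: 'a' (length 1)
  Match 3: 'aaa' (length 3)
Total matches: 3

3


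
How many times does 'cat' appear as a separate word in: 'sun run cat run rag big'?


Scanning each word for exact match 'cat':
  Word 1: 'sun' -> no
  Word 2: 'run' -> no
  Word 3: 'cat' -> MATCH
  Word 4: 'run' -> no
  Word 5: 'rag' -> no
  Word 6: 'big' -> no
Total matches: 1

1


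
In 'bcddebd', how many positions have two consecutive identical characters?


Looking for consecutive identical characters in 'bcddebd':
  pos 0-1: 'b' vs 'c' -> different
  pos 1-2: 'c' vs 'd' -> different
  pos 2-3: 'd' vs 'd' -> MATCH ('dd')
  pos 3-4: 'd' vs 'e' -> different
  pos 4-5: 'e' vs 'b' -> different
  pos 5-6: 'b' vs 'd' -> different
Consecutive identical pairs: ['dd']
Count: 1

1


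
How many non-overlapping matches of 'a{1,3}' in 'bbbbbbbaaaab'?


Pattern 'a{1,3}' matches between 1 and 3 consecutive a's (greedy).
String: 'bbbbbbbaaaab'
Finding runs of a's and applying greedy matching:
  Run at pos 7: 'aaaa' (length 4)
Matches: ['aaa', 'a']
Count: 2

2


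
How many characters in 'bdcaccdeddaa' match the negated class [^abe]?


Negated class [^abe] matches any char NOT in {a, b, e}
Scanning 'bdcaccdeddaa':
  pos 0: 'b' -> no (excluded)
  pos 1: 'd' -> MATCH
  pos 2: 'c' -> MATCH
  pos 3: 'a' -> no (excluded)
  pos 4: 'c' -> MATCH
  pos 5: 'c' -> MATCH
  pos 6: 'd' -> MATCH
  pos 7: 'e' -> no (excluded)
  pos 8: 'd' -> MATCH
  pos 9: 'd' -> MATCH
  pos 10: 'a' -> no (excluded)
  pos 11: 'a' -> no (excluded)
Total matches: 7

7


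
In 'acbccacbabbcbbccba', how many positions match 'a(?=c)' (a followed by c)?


Lookahead 'a(?=c)' matches 'a' only when followed by 'c'.
String: 'acbccacbabbcbbccba'
Checking each position where char is 'a':
  pos 0: 'a' -> MATCH (next='c')
  pos 5: 'a' -> MATCH (next='c')
  pos 8: 'a' -> no (next='b')
Matching positions: [0, 5]
Count: 2

2


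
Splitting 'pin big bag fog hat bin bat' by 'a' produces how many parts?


Splitting by 'a' breaks the string at each occurrence of the separator.
Text: 'pin big bag fog hat bin bat'
Parts after split:
  Part 1: 'pin big b'
  Part 2: 'g fog h'
  Part 3: 't bin b'
  Part 4: 't'
Total parts: 4

4


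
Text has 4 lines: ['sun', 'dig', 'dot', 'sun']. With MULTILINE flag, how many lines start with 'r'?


With MULTILINE flag, ^ matches the start of each line.
Lines: ['sun', 'dig', 'dot', 'sun']
Checking which lines start with 'r':
  Line 1: 'sun' -> no
  Line 2: 'dig' -> no
  Line 3: 'dot' -> no
  Line 4: 'sun' -> no
Matching lines: []
Count: 0

0


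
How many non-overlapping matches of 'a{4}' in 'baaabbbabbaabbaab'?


Pattern 'a{4}' matches exactly 4 consecutive a's (greedy, non-overlapping).
String: 'baaabbbabbaabbaab'
Scanning for runs of a's:
  Run at pos 1: 'aaa' (length 3) -> 0 match(es)
  Run at pos 7: 'a' (length 1) -> 0 match(es)
  Run at pos 10: 'aa' (length 2) -> 0 match(es)
  Run at pos 14: 'aa' (length 2) -> 0 match(es)
Matches found: []
Total: 0

0


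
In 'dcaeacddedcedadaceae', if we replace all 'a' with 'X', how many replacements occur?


re.sub('a', 'X', text) replaces every occurrence of 'a' with 'X'.
Text: 'dcaeacddedcedadaceae'
Scanning for 'a':
  pos 2: 'a' -> replacement #1
  pos 4: 'a' -> replacement #2
  pos 13: 'a' -> replacement #3
  pos 15: 'a' -> replacement #4
  pos 18: 'a' -> replacement #5
Total replacements: 5

5


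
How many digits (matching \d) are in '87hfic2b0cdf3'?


\d matches any digit 0-9.
Scanning '87hfic2b0cdf3':
  pos 0: '8' -> DIGIT
  pos 1: '7' -> DIGIT
  pos 6: '2' -> DIGIT
  pos 8: '0' -> DIGIT
  pos 12: '3' -> DIGIT
Digits found: ['8', '7', '2', '0', '3']
Total: 5

5


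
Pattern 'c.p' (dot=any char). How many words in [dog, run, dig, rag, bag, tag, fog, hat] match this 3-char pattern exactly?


Pattern 'c.p' means: starts with 'c', any single char, ends with 'p'.
Checking each word (must be exactly 3 chars):
  'dog' (len=3): no
  'run' (len=3): no
  'dig' (len=3): no
  'rag' (len=3): no
  'bag' (len=3): no
  'tag' (len=3): no
  'fog' (len=3): no
  'hat' (len=3): no
Matching words: []
Total: 0

0


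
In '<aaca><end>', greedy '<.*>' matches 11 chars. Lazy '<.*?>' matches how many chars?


Greedy '<.*>' tries to match as MUCH as possible.
Lazy '<.*?>' tries to match as LITTLE as possible.

String: '<aaca><end>'
Greedy '<.*>' starts at first '<' and extends to the LAST '>': '<aaca><end>' (11 chars)
Lazy '<.*?>' starts at first '<' and stops at the FIRST '>': '<aaca>' (6 chars)

6


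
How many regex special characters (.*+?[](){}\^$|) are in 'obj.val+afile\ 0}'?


Regex special characters are: . * + ? [ ] ( ) { } \ ^ $ |
Scanning 'obj.val+afile\ 0}':
  pos 3: '.' -> SPECIAL
  pos 7: '+' -> SPECIAL
  pos 13: '\' -> SPECIAL
  pos 16: '}' -> SPECIAL
Special chars found: ['.', '+', '\\', '}']
Total: 4

4


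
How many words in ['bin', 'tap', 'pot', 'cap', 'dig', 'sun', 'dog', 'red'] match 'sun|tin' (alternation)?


Alternation 'sun|tin' matches either 'sun' or 'tin'.
Checking each word:
  'bin' -> no
  'tap' -> no
  'pot' -> no
  'cap' -> no
  'dig' -> no
  'sun' -> MATCH
  'dog' -> no
  'red' -> no
Matches: ['sun']
Count: 1

1


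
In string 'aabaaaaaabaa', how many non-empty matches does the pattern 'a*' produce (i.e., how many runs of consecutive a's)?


Pattern 'a*' matches zero or more a's. We want non-empty runs of consecutive a's.
String: 'aabaaaaaabaa'
Walking through the string to find runs of a's:
  Run 1: positions 0-1 -> 'aa'
  Run 2: positions 3-8 -> 'aaaaaa'
  Run 3: positions 10-11 -> 'aa'
Non-empty runs found: ['aa', 'aaaaaa', 'aa']
Count: 3

3


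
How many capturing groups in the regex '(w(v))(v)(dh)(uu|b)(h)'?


To count capturing groups, count each '(' that starts a group.
Pattern: '(w(v))(v)(dh)(uu|b)(h)'
Walking through the pattern:
  Position 0: '(' -> group #1
  Position 2: '(' -> group #2
  Position 6: '(' -> group #3
  Position 9: '(' -> group #4
  Position 13: '(' -> group #5
  Position 19: '(' -> group #6
Total capturing groups: 6

6


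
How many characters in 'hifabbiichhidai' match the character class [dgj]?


Character class [dgj] matches any of: {d, g, j}
Scanning string 'hifabbiichhidai' character by character:
  pos 0: 'h' -> no
  pos 1: 'i' -> no
  pos 2: 'f' -> no
  pos 3: 'a' -> no
  pos 4: 'b' -> no
  pos 5: 'b' -> no
  pos 6: 'i' -> no
  pos 7: 'i' -> no
  pos 8: 'c' -> no
  pos 9: 'h' -> no
  pos 10: 'h' -> no
  pos 11: 'i' -> no
  pos 12: 'd' -> MATCH
  pos 13: 'a' -> no
  pos 14: 'i' -> no
Total matches: 1

1


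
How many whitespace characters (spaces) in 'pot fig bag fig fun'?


\s matches whitespace characters (spaces, tabs, etc.).
Text: 'pot fig bag fig fun'
This text has 5 words separated by spaces.
Number of spaces = number of words - 1 = 5 - 1 = 4

4


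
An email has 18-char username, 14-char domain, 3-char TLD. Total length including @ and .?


An email address has format: username@domain.tld
Username length: 18
'@' character: 1
Domain length: 14
'.' character: 1
TLD length: 3
Total = 18 + 1 + 14 + 1 + 3 = 37

37


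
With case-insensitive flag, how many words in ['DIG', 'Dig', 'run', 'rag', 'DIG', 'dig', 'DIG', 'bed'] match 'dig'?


Case-insensitive matching: compare each word's lowercase form to 'dig'.
  'DIG' -> lower='dig' -> MATCH
  'Dig' -> lower='dig' -> MATCH
  'run' -> lower='run' -> no
  'rag' -> lower='rag' -> no
  'DIG' -> lower='dig' -> MATCH
  'dig' -> lower='dig' -> MATCH
  'DIG' -> lower='dig' -> MATCH
  'bed' -> lower='bed' -> no
Matches: ['DIG', 'Dig', 'DIG', 'dig', 'DIG']
Count: 5

5


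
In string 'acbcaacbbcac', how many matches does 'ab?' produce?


Pattern 'ab?' matches 'a' optionally followed by 'b'.
String: 'acbcaacbbcac'
Scanning left to right for 'a' then checking next char:
  Match 1: 'a' (a not followed by b)
  Match 2: 'a' (a not followed by b)
  Match 3: 'a' (a not followed by b)
  Match 4: 'a' (a not followed by b)
Total matches: 4

4


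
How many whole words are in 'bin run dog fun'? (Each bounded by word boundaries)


Word boundaries (\b) mark the start/end of each word.
Text: 'bin run dog fun'
Splitting by whitespace:
  Word 1: 'bin'
  Word 2: 'run'
  Word 3: 'dog'
  Word 4: 'fun'
Total whole words: 4

4


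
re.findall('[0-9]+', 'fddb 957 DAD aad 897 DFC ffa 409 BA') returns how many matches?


Pattern '[0-9]+' finds one or more digits.
Text: 'fddb 957 DAD aad 897 DFC ffa 409 BA'
Scanning for matches:
  Match 1: '957'
  Match 2: '897'
  Match 3: '409'
Total matches: 3

3


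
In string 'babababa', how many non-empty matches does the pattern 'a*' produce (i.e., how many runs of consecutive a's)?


Pattern 'a*' matches zero or more a's. We want non-empty runs of consecutive a's.
String: 'babababa'
Walking through the string to find runs of a's:
  Run 1: positions 1-1 -> 'a'
  Run 2: positions 3-3 -> 'a'
  Run 3: positions 5-5 -> 'a'
  Run 4: positions 7-7 -> 'a'
Non-empty runs found: ['a', 'a', 'a', 'a']
Count: 4

4


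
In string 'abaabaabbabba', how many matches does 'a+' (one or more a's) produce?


Pattern 'a+' matches one or more consecutive a's.
String: 'abaabaabbabba'
Scanning for runs of a:
  Match 1: 'a' (length 1)
  Match 2: 'aa' (length 2)
  Match 3: 'aa' (length 2)
  Match 4: 'a' (length 1)
  Match 5: 'a' (length 1)
Total matches: 5

5


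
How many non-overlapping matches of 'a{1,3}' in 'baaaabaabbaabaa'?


Pattern 'a{1,3}' matches between 1 and 3 consecutive a's (greedy).
String: 'baaaabaabbaabaa'
Finding runs of a's and applying greedy matching:
  Run at pos 1: 'aaaa' (length 4)
  Run at pos 6: 'aa' (length 2)
  Run at pos 10: 'aa' (length 2)
  Run at pos 13: 'aa' (length 2)
Matches: ['aaa', 'a', 'aa', 'aa', 'aa']
Count: 5

5


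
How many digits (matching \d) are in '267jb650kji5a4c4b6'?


\d matches any digit 0-9.
Scanning '267jb650kji5a4c4b6':
  pos 0: '2' -> DIGIT
  pos 1: '6' -> DIGIT
  pos 2: '7' -> DIGIT
  pos 5: '6' -> DIGIT
  pos 6: '5' -> DIGIT
  pos 7: '0' -> DIGIT
  pos 11: '5' -> DIGIT
  pos 13: '4' -> DIGIT
  pos 15: '4' -> DIGIT
  pos 17: '6' -> DIGIT
Digits found: ['2', '6', '7', '6', '5', '0', '5', '4', '4', '6']
Total: 10

10


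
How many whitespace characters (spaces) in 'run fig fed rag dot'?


\s matches whitespace characters (spaces, tabs, etc.).
Text: 'run fig fed rag dot'
This text has 5 words separated by spaces.
Number of spaces = number of words - 1 = 5 - 1 = 4

4


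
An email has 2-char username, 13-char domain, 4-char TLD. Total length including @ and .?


An email address has format: username@domain.tld
Username length: 2
'@' character: 1
Domain length: 13
'.' character: 1
TLD length: 4
Total = 2 + 1 + 13 + 1 + 4 = 21

21


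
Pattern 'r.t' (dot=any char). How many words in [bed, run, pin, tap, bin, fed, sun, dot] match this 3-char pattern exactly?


Pattern 'r.t' means: starts with 'r', any single char, ends with 't'.
Checking each word (must be exactly 3 chars):
  'bed' (len=3): no
  'run' (len=3): no
  'pin' (len=3): no
  'tap' (len=3): no
  'bin' (len=3): no
  'fed' (len=3): no
  'sun' (len=3): no
  'dot' (len=3): no
Matching words: []
Total: 0

0


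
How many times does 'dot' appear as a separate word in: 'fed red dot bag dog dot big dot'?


Scanning each word for exact match 'dot':
  Word 1: 'fed' -> no
  Word 2: 'red' -> no
  Word 3: 'dot' -> MATCH
  Word 4: 'bag' -> no
  Word 5: 'dog' -> no
  Word 6: 'dot' -> MATCH
  Word 7: 'big' -> no
  Word 8: 'dot' -> MATCH
Total matches: 3

3


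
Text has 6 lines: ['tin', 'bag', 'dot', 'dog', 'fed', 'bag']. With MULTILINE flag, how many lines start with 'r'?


With MULTILINE flag, ^ matches the start of each line.
Lines: ['tin', 'bag', 'dot', 'dog', 'fed', 'bag']
Checking which lines start with 'r':
  Line 1: 'tin' -> no
  Line 2: 'bag' -> no
  Line 3: 'dot' -> no
  Line 4: 'dog' -> no
  Line 5: 'fed' -> no
  Line 6: 'bag' -> no
Matching lines: []
Count: 0

0


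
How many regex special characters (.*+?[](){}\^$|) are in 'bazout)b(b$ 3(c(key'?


Regex special characters are: . * + ? [ ] ( ) { } \ ^ $ |
Scanning 'bazout)b(b$ 3(c(key':
  pos 6: ')' -> SPECIAL
  pos 8: '(' -> SPECIAL
  pos 10: '$' -> SPECIAL
  pos 13: '(' -> SPECIAL
  pos 15: '(' -> SPECIAL
Special chars found: [')', '(', '$', '(', '(']
Total: 5

5


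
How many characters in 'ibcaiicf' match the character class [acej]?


Character class [acej] matches any of: {a, c, e, j}
Scanning string 'ibcaiicf' character by character:
  pos 0: 'i' -> no
  pos 1: 'b' -> no
  pos 2: 'c' -> MATCH
  pos 3: 'a' -> MATCH
  pos 4: 'i' -> no
  pos 5: 'i' -> no
  pos 6: 'c' -> MATCH
  pos 7: 'f' -> no
Total matches: 3

3


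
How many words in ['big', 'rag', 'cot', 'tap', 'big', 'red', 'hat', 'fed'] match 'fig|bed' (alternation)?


Alternation 'fig|bed' matches either 'fig' or 'bed'.
Checking each word:
  'big' -> no
  'rag' -> no
  'cot' -> no
  'tap' -> no
  'big' -> no
  'red' -> no
  'hat' -> no
  'fed' -> no
Matches: []
Count: 0

0


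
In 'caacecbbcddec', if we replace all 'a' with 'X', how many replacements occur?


re.sub('a', 'X', text) replaces every occurrence of 'a' with 'X'.
Text: 'caacecbbcddec'
Scanning for 'a':
  pos 1: 'a' -> replacement #1
  pos 2: 'a' -> replacement #2
Total replacements: 2

2


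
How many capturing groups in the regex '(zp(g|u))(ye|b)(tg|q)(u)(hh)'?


To count capturing groups, count each '(' that starts a group.
Pattern: '(zp(g|u))(ye|b)(tg|q)(u)(hh)'
Walking through the pattern:
  Position 0: '(' -> group #1
  Position 3: '(' -> group #2
  Position 9: '(' -> group #3
  Position 15: '(' -> group #4
  Position 21: '(' -> group #5
  Position 24: '(' -> group #6
Total capturing groups: 6

6


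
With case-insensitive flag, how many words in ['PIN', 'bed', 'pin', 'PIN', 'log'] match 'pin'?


Case-insensitive matching: compare each word's lowercase form to 'pin'.
  'PIN' -> lower='pin' -> MATCH
  'bed' -> lower='bed' -> no
  'pin' -> lower='pin' -> MATCH
  'PIN' -> lower='pin' -> MATCH
  'log' -> lower='log' -> no
Matches: ['PIN', 'pin', 'PIN']
Count: 3

3


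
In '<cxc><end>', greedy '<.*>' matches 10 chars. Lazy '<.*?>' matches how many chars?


Greedy '<.*>' tries to match as MUCH as possible.
Lazy '<.*?>' tries to match as LITTLE as possible.

String: '<cxc><end>'
Greedy '<.*>' starts at first '<' and extends to the LAST '>': '<cxc><end>' (10 chars)
Lazy '<.*?>' starts at first '<' and stops at the FIRST '>': '<cxc>' (5 chars)

5


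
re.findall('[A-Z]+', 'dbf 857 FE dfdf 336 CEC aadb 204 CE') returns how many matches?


Pattern '[A-Z]+' finds one or more uppercase letters.
Text: 'dbf 857 FE dfdf 336 CEC aadb 204 CE'
Scanning for matches:
  Match 1: 'FE'
  Match 2: 'CEC'
  Match 3: 'CE'
Total matches: 3

3


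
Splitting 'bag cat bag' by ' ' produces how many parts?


Splitting by ' ' breaks the string at each occurrence of the separator.
Text: 'bag cat bag'
Parts after split:
  Part 1: 'bag'
  Part 2: 'cat'
  Part 3: 'bag'
Total parts: 3

3


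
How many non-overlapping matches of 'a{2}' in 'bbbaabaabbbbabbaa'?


Pattern 'a{2}' matches exactly 2 consecutive a's (greedy, non-overlapping).
String: 'bbbaabaabbbbabbaa'
Scanning for runs of a's:
  Run at pos 3: 'aa' (length 2) -> 1 match(es)
  Run at pos 6: 'aa' (length 2) -> 1 match(es)
  Run at pos 12: 'a' (length 1) -> 0 match(es)
  Run at pos 15: 'aa' (length 2) -> 1 match(es)
Matches found: ['aa', 'aa', 'aa']
Total: 3

3


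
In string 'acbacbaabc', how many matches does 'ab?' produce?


Pattern 'ab?' matches 'a' optionally followed by 'b'.
String: 'acbacbaabc'
Scanning left to right for 'a' then checking next char:
  Match 1: 'a' (a not followed by b)
  Match 2: 'a' (a not followed by b)
  Match 3: 'a' (a not followed by b)
  Match 4: 'ab' (a followed by b)
Total matches: 4

4


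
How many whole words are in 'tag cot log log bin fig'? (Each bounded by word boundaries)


Word boundaries (\b) mark the start/end of each word.
Text: 'tag cot log log bin fig'
Splitting by whitespace:
  Word 1: 'tag'
  Word 2: 'cot'
  Word 3: 'log'
  Word 4: 'log'
  Word 5: 'bin'
  Word 6: 'fig'
Total whole words: 6

6


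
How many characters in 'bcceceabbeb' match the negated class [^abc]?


Negated class [^abc] matches any char NOT in {a, b, c}
Scanning 'bcceceabbeb':
  pos 0: 'b' -> no (excluded)
  pos 1: 'c' -> no (excluded)
  pos 2: 'c' -> no (excluded)
  pos 3: 'e' -> MATCH
  pos 4: 'c' -> no (excluded)
  pos 5: 'e' -> MATCH
  pos 6: 'a' -> no (excluded)
  pos 7: 'b' -> no (excluded)
  pos 8: 'b' -> no (excluded)
  pos 9: 'e' -> MATCH
  pos 10: 'b' -> no (excluded)
Total matches: 3

3


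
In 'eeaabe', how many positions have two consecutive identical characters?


Looking for consecutive identical characters in 'eeaabe':
  pos 0-1: 'e' vs 'e' -> MATCH ('ee')
  pos 1-2: 'e' vs 'a' -> different
  pos 2-3: 'a' vs 'a' -> MATCH ('aa')
  pos 3-4: 'a' vs 'b' -> different
  pos 4-5: 'b' vs 'e' -> different
Consecutive identical pairs: ['ee', 'aa']
Count: 2

2


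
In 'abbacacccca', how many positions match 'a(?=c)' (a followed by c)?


Lookahead 'a(?=c)' matches 'a' only when followed by 'c'.
String: 'abbacacccca'
Checking each position where char is 'a':
  pos 0: 'a' -> no (next='b')
  pos 3: 'a' -> MATCH (next='c')
  pos 5: 'a' -> MATCH (next='c')
Matching positions: [3, 5]
Count: 2

2


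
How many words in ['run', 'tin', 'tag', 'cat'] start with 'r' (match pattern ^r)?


Pattern ^r anchors to start of word. Check which words begin with 'r':
  'run' -> MATCH (starts with 'r')
  'tin' -> no
  'tag' -> no
  'cat' -> no
Matching words: ['run']
Count: 1

1


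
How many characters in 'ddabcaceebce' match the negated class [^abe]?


Negated class [^abe] matches any char NOT in {a, b, e}
Scanning 'ddabcaceebce':
  pos 0: 'd' -> MATCH
  pos 1: 'd' -> MATCH
  pos 2: 'a' -> no (excluded)
  pos 3: 'b' -> no (excluded)
  pos 4: 'c' -> MATCH
  pos 5: 'a' -> no (excluded)
  pos 6: 'c' -> MATCH
  pos 7: 'e' -> no (excluded)
  pos 8: 'e' -> no (excluded)
  pos 9: 'b' -> no (excluded)
  pos 10: 'c' -> MATCH
  pos 11: 'e' -> no (excluded)
Total matches: 5

5


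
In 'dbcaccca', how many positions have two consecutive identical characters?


Looking for consecutive identical characters in 'dbcaccca':
  pos 0-1: 'd' vs 'b' -> different
  pos 1-2: 'b' vs 'c' -> different
  pos 2-3: 'c' vs 'a' -> different
  pos 3-4: 'a' vs 'c' -> different
  pos 4-5: 'c' vs 'c' -> MATCH ('cc')
  pos 5-6: 'c' vs 'c' -> MATCH ('cc')
  pos 6-7: 'c' vs 'a' -> different
Consecutive identical pairs: ['cc', 'cc']
Count: 2

2


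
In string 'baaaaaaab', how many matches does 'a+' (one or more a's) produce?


Pattern 'a+' matches one or more consecutive a's.
String: 'baaaaaaab'
Scanning for runs of a:
  Match 1: 'aaaaaaa' (length 7)
Total matches: 1

1


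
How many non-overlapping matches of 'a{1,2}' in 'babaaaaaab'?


Pattern 'a{1,2}' matches between 1 and 2 consecutive a's (greedy).
String: 'babaaaaaab'
Finding runs of a's and applying greedy matching:
  Run at pos 1: 'a' (length 1)
  Run at pos 3: 'aaaaaa' (length 6)
Matches: ['a', 'aa', 'aa', 'aa']
Count: 4

4


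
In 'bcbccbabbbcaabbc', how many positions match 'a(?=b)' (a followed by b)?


Lookahead 'a(?=b)' matches 'a' only when followed by 'b'.
String: 'bcbccbabbbcaabbc'
Checking each position where char is 'a':
  pos 6: 'a' -> MATCH (next='b')
  pos 11: 'a' -> no (next='a')
  pos 12: 'a' -> MATCH (next='b')
Matching positions: [6, 12]
Count: 2

2


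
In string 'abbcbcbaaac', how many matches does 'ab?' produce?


Pattern 'ab?' matches 'a' optionally followed by 'b'.
String: 'abbcbcbaaac'
Scanning left to right for 'a' then checking next char:
  Match 1: 'ab' (a followed by b)
  Match 2: 'a' (a not followed by b)
  Match 3: 'a' (a not followed by b)
  Match 4: 'a' (a not followed by b)
Total matches: 4

4


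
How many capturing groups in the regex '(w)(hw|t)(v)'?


To count capturing groups, count each '(' that starts a group.
Pattern: '(w)(hw|t)(v)'
Walking through the pattern:
  Position 0: '(' -> group #1
  Position 3: '(' -> group #2
  Position 9: '(' -> group #3
Total capturing groups: 3

3


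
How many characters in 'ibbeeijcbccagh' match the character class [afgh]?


Character class [afgh] matches any of: {a, f, g, h}
Scanning string 'ibbeeijcbccagh' character by character:
  pos 0: 'i' -> no
  pos 1: 'b' -> no
  pos 2: 'b' -> no
  pos 3: 'e' -> no
  pos 4: 'e' -> no
  pos 5: 'i' -> no
  pos 6: 'j' -> no
  pos 7: 'c' -> no
  pos 8: 'b' -> no
  pos 9: 'c' -> no
  pos 10: 'c' -> no
  pos 11: 'a' -> MATCH
  pos 12: 'g' -> MATCH
  pos 13: 'h' -> MATCH
Total matches: 3

3


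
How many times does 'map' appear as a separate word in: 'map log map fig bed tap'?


Scanning each word for exact match 'map':
  Word 1: 'map' -> MATCH
  Word 2: 'log' -> no
  Word 3: 'map' -> MATCH
  Word 4: 'fig' -> no
  Word 5: 'bed' -> no
  Word 6: 'tap' -> no
Total matches: 2

2


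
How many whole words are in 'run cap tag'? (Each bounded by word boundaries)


Word boundaries (\b) mark the start/end of each word.
Text: 'run cap tag'
Splitting by whitespace:
  Word 1: 'run'
  Word 2: 'cap'
  Word 3: 'tag'
Total whole words: 3

3


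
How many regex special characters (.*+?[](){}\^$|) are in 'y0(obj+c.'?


Regex special characters are: . * + ? [ ] ( ) { } \ ^ $ |
Scanning 'y0(obj+c.':
  pos 2: '(' -> SPECIAL
  pos 6: '+' -> SPECIAL
  pos 8: '.' -> SPECIAL
Special chars found: ['(', '+', '.']
Total: 3

3


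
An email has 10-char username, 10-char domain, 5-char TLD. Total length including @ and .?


An email address has format: username@domain.tld
Username length: 10
'@' character: 1
Domain length: 10
'.' character: 1
TLD length: 5
Total = 10 + 1 + 10 + 1 + 5 = 27

27


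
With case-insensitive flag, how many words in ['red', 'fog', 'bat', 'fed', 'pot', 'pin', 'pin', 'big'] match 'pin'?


Case-insensitive matching: compare each word's lowercase form to 'pin'.
  'red' -> lower='red' -> no
  'fog' -> lower='fog' -> no
  'bat' -> lower='bat' -> no
  'fed' -> lower='fed' -> no
  'pot' -> lower='pot' -> no
  'pin' -> lower='pin' -> MATCH
  'pin' -> lower='pin' -> MATCH
  'big' -> lower='big' -> no
Matches: ['pin', 'pin']
Count: 2

2


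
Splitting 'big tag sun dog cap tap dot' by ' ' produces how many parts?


Splitting by ' ' breaks the string at each occurrence of the separator.
Text: 'big tag sun dog cap tap dot'
Parts after split:
  Part 1: 'big'
  Part 2: 'tag'
  Part 3: 'sun'
  Part 4: 'dog'
  Part 5: 'cap'
  Part 6: 'tap'
  Part 7: 'dot'
Total parts: 7

7


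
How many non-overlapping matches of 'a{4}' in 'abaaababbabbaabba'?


Pattern 'a{4}' matches exactly 4 consecutive a's (greedy, non-overlapping).
String: 'abaaababbabbaabba'
Scanning for runs of a's:
  Run at pos 0: 'a' (length 1) -> 0 match(es)
  Run at pos 2: 'aaa' (length 3) -> 0 match(es)
  Run at pos 6: 'a' (length 1) -> 0 match(es)
  Run at pos 9: 'a' (length 1) -> 0 match(es)
  Run at pos 12: 'aa' (length 2) -> 0 match(es)
  Run at pos 16: 'a' (length 1) -> 0 match(es)
Matches found: []
Total: 0

0


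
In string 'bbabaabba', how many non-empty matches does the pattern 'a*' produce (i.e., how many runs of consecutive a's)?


Pattern 'a*' matches zero or more a's. We want non-empty runs of consecutive a's.
String: 'bbabaabba'
Walking through the string to find runs of a's:
  Run 1: positions 2-2 -> 'a'
  Run 2: positions 4-5 -> 'aa'
  Run 3: positions 8-8 -> 'a'
Non-empty runs found: ['a', 'aa', 'a']
Count: 3

3


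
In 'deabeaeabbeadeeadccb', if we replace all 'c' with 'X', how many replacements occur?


re.sub('c', 'X', text) replaces every occurrence of 'c' with 'X'.
Text: 'deabeaeabbeadeeadccb'
Scanning for 'c':
  pos 17: 'c' -> replacement #1
  pos 18: 'c' -> replacement #2
Total replacements: 2

2


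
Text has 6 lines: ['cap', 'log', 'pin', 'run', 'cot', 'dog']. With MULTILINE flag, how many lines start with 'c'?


With MULTILINE flag, ^ matches the start of each line.
Lines: ['cap', 'log', 'pin', 'run', 'cot', 'dog']
Checking which lines start with 'c':
  Line 1: 'cap' -> MATCH
  Line 2: 'log' -> no
  Line 3: 'pin' -> no
  Line 4: 'run' -> no
  Line 5: 'cot' -> MATCH
  Line 6: 'dog' -> no
Matching lines: ['cap', 'cot']
Count: 2

2


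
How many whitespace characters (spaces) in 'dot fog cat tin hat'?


\s matches whitespace characters (spaces, tabs, etc.).
Text: 'dot fog cat tin hat'
This text has 5 words separated by spaces.
Number of spaces = number of words - 1 = 5 - 1 = 4

4


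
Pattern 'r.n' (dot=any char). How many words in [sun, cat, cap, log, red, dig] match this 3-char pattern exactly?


Pattern 'r.n' means: starts with 'r', any single char, ends with 'n'.
Checking each word (must be exactly 3 chars):
  'sun' (len=3): no
  'cat' (len=3): no
  'cap' (len=3): no
  'log' (len=3): no
  'red' (len=3): no
  'dig' (len=3): no
Matching words: []
Total: 0

0


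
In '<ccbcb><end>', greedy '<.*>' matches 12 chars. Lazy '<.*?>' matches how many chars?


Greedy '<.*>' tries to match as MUCH as possible.
Lazy '<.*?>' tries to match as LITTLE as possible.

String: '<ccbcb><end>'
Greedy '<.*>' starts at first '<' and extends to the LAST '>': '<ccbcb><end>' (12 chars)
Lazy '<.*?>' starts at first '<' and stops at the FIRST '>': '<ccbcb>' (7 chars)

7


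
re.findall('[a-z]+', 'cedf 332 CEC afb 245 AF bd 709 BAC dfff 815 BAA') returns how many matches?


Pattern '[a-z]+' finds one or more lowercase letters.
Text: 'cedf 332 CEC afb 245 AF bd 709 BAC dfff 815 BAA'
Scanning for matches:
  Match 1: 'cedf'
  Match 2: 'afb'
  Match 3: 'bd'
  Match 4: 'dfff'
Total matches: 4

4


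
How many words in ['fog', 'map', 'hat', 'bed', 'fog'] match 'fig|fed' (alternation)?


Alternation 'fig|fed' matches either 'fig' or 'fed'.
Checking each word:
  'fog' -> no
  'map' -> no
  'hat' -> no
  'bed' -> no
  'fog' -> no
Matches: []
Count: 0

0


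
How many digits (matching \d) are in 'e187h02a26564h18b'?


\d matches any digit 0-9.
Scanning 'e187h02a26564h18b':
  pos 1: '1' -> DIGIT
  pos 2: '8' -> DIGIT
  pos 3: '7' -> DIGIT
  pos 5: '0' -> DIGIT
  pos 6: '2' -> DIGIT
  pos 8: '2' -> DIGIT
  pos 9: '6' -> DIGIT
  pos 10: '5' -> DIGIT
  pos 11: '6' -> DIGIT
  pos 12: '4' -> DIGIT
  pos 14: '1' -> DIGIT
  pos 15: '8' -> DIGIT
Digits found: ['1', '8', '7', '0', '2', '2', '6', '5', '6', '4', '1', '8']
Total: 12

12


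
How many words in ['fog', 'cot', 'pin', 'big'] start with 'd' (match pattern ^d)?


Pattern ^d anchors to start of word. Check which words begin with 'd':
  'fog' -> no
  'cot' -> no
  'pin' -> no
  'big' -> no
Matching words: []
Count: 0

0


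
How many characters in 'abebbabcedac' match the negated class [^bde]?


Negated class [^bde] matches any char NOT in {b, d, e}
Scanning 'abebbabcedac':
  pos 0: 'a' -> MATCH
  pos 1: 'b' -> no (excluded)
  pos 2: 'e' -> no (excluded)
  pos 3: 'b' -> no (excluded)
  pos 4: 'b' -> no (excluded)
  pos 5: 'a' -> MATCH
  pos 6: 'b' -> no (excluded)
  pos 7: 'c' -> MATCH
  pos 8: 'e' -> no (excluded)
  pos 9: 'd' -> no (excluded)
  pos 10: 'a' -> MATCH
  pos 11: 'c' -> MATCH
Total matches: 5

5


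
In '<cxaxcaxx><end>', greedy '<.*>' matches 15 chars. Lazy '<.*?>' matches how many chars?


Greedy '<.*>' tries to match as MUCH as possible.
Lazy '<.*?>' tries to match as LITTLE as possible.

String: '<cxaxcaxx><end>'
Greedy '<.*>' starts at first '<' and extends to the LAST '>': '<cxaxcaxx><end>' (15 chars)
Lazy '<.*?>' starts at first '<' and stops at the FIRST '>': '<cxaxcaxx>' (10 chars)

10


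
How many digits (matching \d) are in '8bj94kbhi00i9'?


\d matches any digit 0-9.
Scanning '8bj94kbhi00i9':
  pos 0: '8' -> DIGIT
  pos 3: '9' -> DIGIT
  pos 4: '4' -> DIGIT
  pos 9: '0' -> DIGIT
  pos 10: '0' -> DIGIT
  pos 12: '9' -> DIGIT
Digits found: ['8', '9', '4', '0', '0', '9']
Total: 6

6


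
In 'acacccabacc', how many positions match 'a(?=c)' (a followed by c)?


Lookahead 'a(?=c)' matches 'a' only when followed by 'c'.
String: 'acacccabacc'
Checking each position where char is 'a':
  pos 0: 'a' -> MATCH (next='c')
  pos 2: 'a' -> MATCH (next='c')
  pos 6: 'a' -> no (next='b')
  pos 8: 'a' -> MATCH (next='c')
Matching positions: [0, 2, 8]
Count: 3

3


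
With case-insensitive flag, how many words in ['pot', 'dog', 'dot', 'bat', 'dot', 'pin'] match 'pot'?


Case-insensitive matching: compare each word's lowercase form to 'pot'.
  'pot' -> lower='pot' -> MATCH
  'dog' -> lower='dog' -> no
  'dot' -> lower='dot' -> no
  'bat' -> lower='bat' -> no
  'dot' -> lower='dot' -> no
  'pin' -> lower='pin' -> no
Matches: ['pot']
Count: 1

1


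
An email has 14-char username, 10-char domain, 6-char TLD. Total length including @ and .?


An email address has format: username@domain.tld
Username length: 14
'@' character: 1
Domain length: 10
'.' character: 1
TLD length: 6
Total = 14 + 1 + 10 + 1 + 6 = 32

32


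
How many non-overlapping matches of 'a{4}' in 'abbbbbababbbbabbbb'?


Pattern 'a{4}' matches exactly 4 consecutive a's (greedy, non-overlapping).
String: 'abbbbbababbbbabbbb'
Scanning for runs of a's:
  Run at pos 0: 'a' (length 1) -> 0 match(es)
  Run at pos 6: 'a' (length 1) -> 0 match(es)
  Run at pos 8: 'a' (length 1) -> 0 match(es)
  Run at pos 13: 'a' (length 1) -> 0 match(es)
Matches found: []
Total: 0

0


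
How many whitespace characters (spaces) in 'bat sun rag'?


\s matches whitespace characters (spaces, tabs, etc.).
Text: 'bat sun rag'
This text has 3 words separated by spaces.
Number of spaces = number of words - 1 = 3 - 1 = 2

2


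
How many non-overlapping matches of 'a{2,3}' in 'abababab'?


Pattern 'a{2,3}' matches between 2 and 3 consecutive a's (greedy).
String: 'abababab'
Finding runs of a's and applying greedy matching:
  Run at pos 0: 'a' (length 1)
  Run at pos 2: 'a' (length 1)
  Run at pos 4: 'a' (length 1)
  Run at pos 6: 'a' (length 1)
Matches: []
Count: 0

0


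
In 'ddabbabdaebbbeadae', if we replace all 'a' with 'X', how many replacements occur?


re.sub('a', 'X', text) replaces every occurrence of 'a' with 'X'.
Text: 'ddabbabdaebbbeadae'
Scanning for 'a':
  pos 2: 'a' -> replacement #1
  pos 5: 'a' -> replacement #2
  pos 8: 'a' -> replacement #3
  pos 14: 'a' -> replacement #4
  pos 16: 'a' -> replacement #5
Total replacements: 5

5


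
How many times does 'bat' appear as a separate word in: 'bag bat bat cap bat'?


Scanning each word for exact match 'bat':
  Word 1: 'bag' -> no
  Word 2: 'bat' -> MATCH
  Word 3: 'bat' -> MATCH
  Word 4: 'cap' -> no
  Word 5: 'bat' -> MATCH
Total matches: 3

3


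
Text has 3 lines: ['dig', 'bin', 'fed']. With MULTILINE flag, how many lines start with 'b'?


With MULTILINE flag, ^ matches the start of each line.
Lines: ['dig', 'bin', 'fed']
Checking which lines start with 'b':
  Line 1: 'dig' -> no
  Line 2: 'bin' -> MATCH
  Line 3: 'fed' -> no
Matching lines: ['bin']
Count: 1

1


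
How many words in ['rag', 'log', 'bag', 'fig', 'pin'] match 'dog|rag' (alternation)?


Alternation 'dog|rag' matches either 'dog' or 'rag'.
Checking each word:
  'rag' -> MATCH
  'log' -> no
  'bag' -> no
  'fig' -> no
  'pin' -> no
Matches: ['rag']
Count: 1

1


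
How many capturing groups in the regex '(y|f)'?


To count capturing groups, count each '(' that starts a group.
Pattern: '(y|f)'
Walking through the pattern:
  Position 0: '(' -> group #1
Total capturing groups: 1

1


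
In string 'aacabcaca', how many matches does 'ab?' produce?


Pattern 'ab?' matches 'a' optionally followed by 'b'.
String: 'aacabcaca'
Scanning left to right for 'a' then checking next char:
  Match 1: 'a' (a not followed by b)
  Match 2: 'a' (a not followed by b)
  Match 3: 'ab' (a followed by b)
  Match 4: 'a' (a not followed by b)
  Match 5: 'a' (a not followed by b)
Total matches: 5

5


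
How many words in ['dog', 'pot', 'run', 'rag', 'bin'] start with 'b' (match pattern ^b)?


Pattern ^b anchors to start of word. Check which words begin with 'b':
  'dog' -> no
  'pot' -> no
  'run' -> no
  'rag' -> no
  'bin' -> MATCH (starts with 'b')
Matching words: ['bin']
Count: 1

1


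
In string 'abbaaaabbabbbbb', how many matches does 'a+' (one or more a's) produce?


Pattern 'a+' matches one or more consecutive a's.
String: 'abbaaaabbabbbbb'
Scanning for runs of a:
  Match 1: 'a' (length 1)
  Match 2: 'aaaa' (length 4)
  Match 3: 'a' (length 1)
Total matches: 3

3


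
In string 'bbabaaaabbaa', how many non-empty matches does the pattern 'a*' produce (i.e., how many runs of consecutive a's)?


Pattern 'a*' matches zero or more a's. We want non-empty runs of consecutive a's.
String: 'bbabaaaabbaa'
Walking through the string to find runs of a's:
  Run 1: positions 2-2 -> 'a'
  Run 2: positions 4-7 -> 'aaaa'
  Run 3: positions 10-11 -> 'aa'
Non-empty runs found: ['a', 'aaaa', 'aa']
Count: 3

3


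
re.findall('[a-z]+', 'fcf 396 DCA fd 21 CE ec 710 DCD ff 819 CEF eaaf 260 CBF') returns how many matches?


Pattern '[a-z]+' finds one or more lowercase letters.
Text: 'fcf 396 DCA fd 21 CE ec 710 DCD ff 819 CEF eaaf 260 CBF'
Scanning for matches:
  Match 1: 'fcf'
  Match 2: 'fd'
  Match 3: 'ec'
  Match 4: 'ff'
  Match 5: 'eaaf'
Total matches: 5

5


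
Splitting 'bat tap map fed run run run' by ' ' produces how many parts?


Splitting by ' ' breaks the string at each occurrence of the separator.
Text: 'bat tap map fed run run run'
Parts after split:
  Part 1: 'bat'
  Part 2: 'tap'
  Part 3: 'map'
  Part 4: 'fed'
  Part 5: 'run'
  Part 6: 'run'
  Part 7: 'run'
Total parts: 7

7


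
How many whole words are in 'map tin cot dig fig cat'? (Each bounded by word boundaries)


Word boundaries (\b) mark the start/end of each word.
Text: 'map tin cot dig fig cat'
Splitting by whitespace:
  Word 1: 'map'
  Word 2: 'tin'
  Word 3: 'cot'
  Word 4: 'dig'
  Word 5: 'fig'
  Word 6: 'cat'
Total whole words: 6

6


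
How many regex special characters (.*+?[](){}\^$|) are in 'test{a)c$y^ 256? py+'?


Regex special characters are: . * + ? [ ] ( ) { } \ ^ $ |
Scanning 'test{a)c$y^ 256? py+':
  pos 4: '{' -> SPECIAL
  pos 6: ')' -> SPECIAL
  pos 8: '$' -> SPECIAL
  pos 10: '^' -> SPECIAL
  pos 15: '?' -> SPECIAL
  pos 19: '+' -> SPECIAL
Special chars found: ['{', ')', '$', '^', '?', '+']
Total: 6

6


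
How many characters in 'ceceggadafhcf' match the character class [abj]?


Character class [abj] matches any of: {a, b, j}
Scanning string 'ceceggadafhcf' character by character:
  pos 0: 'c' -> no
  pos 1: 'e' -> no
  pos 2: 'c' -> no
  pos 3: 'e' -> no
  pos 4: 'g' -> no
  pos 5: 'g' -> no
  pos 6: 'a' -> MATCH
  pos 7: 'd' -> no
  pos 8: 'a' -> MATCH
  pos 9: 'f' -> no
  pos 10: 'h' -> no
  pos 11: 'c' -> no
  pos 12: 'f' -> no
Total matches: 2

2


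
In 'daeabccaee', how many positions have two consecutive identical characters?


Looking for consecutive identical characters in 'daeabccaee':
  pos 0-1: 'd' vs 'a' -> different
  pos 1-2: 'a' vs 'e' -> different
  pos 2-3: 'e' vs 'a' -> different
  pos 3-4: 'a' vs 'b' -> different
  pos 4-5: 'b' vs 'c' -> different
  pos 5-6: 'c' vs 'c' -> MATCH ('cc')
  pos 6-7: 'c' vs 'a' -> different
  pos 7-8: 'a' vs 'e' -> different
  pos 8-9: 'e' vs 'e' -> MATCH ('ee')
Consecutive identical pairs: ['cc', 'ee']
Count: 2

2


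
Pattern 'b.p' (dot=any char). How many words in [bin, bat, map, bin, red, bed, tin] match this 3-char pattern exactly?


Pattern 'b.p' means: starts with 'b', any single char, ends with 'p'.
Checking each word (must be exactly 3 chars):
  'bin' (len=3): no
  'bat' (len=3): no
  'map' (len=3): no
  'bin' (len=3): no
  'red' (len=3): no
  'bed' (len=3): no
  'tin' (len=3): no
Matching words: []
Total: 0

0


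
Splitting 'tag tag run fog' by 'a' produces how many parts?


Splitting by 'a' breaks the string at each occurrence of the separator.
Text: 'tag tag run fog'
Parts after split:
  Part 1: 't'
  Part 2: 'g t'
  Part 3: 'g run fog'
Total parts: 3

3


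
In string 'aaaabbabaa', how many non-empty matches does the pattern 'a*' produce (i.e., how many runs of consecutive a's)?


Pattern 'a*' matches zero or more a's. We want non-empty runs of consecutive a's.
String: 'aaaabbabaa'
Walking through the string to find runs of a's:
  Run 1: positions 0-3 -> 'aaaa'
  Run 2: positions 6-6 -> 'a'
  Run 3: positions 8-9 -> 'aa'
Non-empty runs found: ['aaaa', 'a', 'aa']
Count: 3

3


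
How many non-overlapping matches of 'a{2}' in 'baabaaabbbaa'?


Pattern 'a{2}' matches exactly 2 consecutive a's (greedy, non-overlapping).
String: 'baabaaabbbaa'
Scanning for runs of a's:
  Run at pos 1: 'aa' (length 2) -> 1 match(es)
  Run at pos 4: 'aaa' (length 3) -> 1 match(es)
  Run at pos 10: 'aa' (length 2) -> 1 match(es)
Matches found: ['aa', 'aa', 'aa']
Total: 3

3


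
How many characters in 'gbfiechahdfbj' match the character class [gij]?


Character class [gij] matches any of: {g, i, j}
Scanning string 'gbfiechahdfbj' character by character:
  pos 0: 'g' -> MATCH
  pos 1: 'b' -> no
  pos 2: 'f' -> no
  pos 3: 'i' -> MATCH
  pos 4: 'e' -> no
  pos 5: 'c' -> no
  pos 6: 'h' -> no
  pos 7: 'a' -> no
  pos 8: 'h' -> no
  pos 9: 'd' -> no
  pos 10: 'f' -> no
  pos 11: 'b' -> no
  pos 12: 'j' -> MATCH
Total matches: 3

3


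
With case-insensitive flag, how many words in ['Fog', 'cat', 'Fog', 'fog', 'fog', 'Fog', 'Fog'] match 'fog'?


Case-insensitive matching: compare each word's lowercase form to 'fog'.
  'Fog' -> lower='fog' -> MATCH
  'cat' -> lower='cat' -> no
  'Fog' -> lower='fog' -> MATCH
  'fog' -> lower='fog' -> MATCH
  'fog' -> lower='fog' -> MATCH
  'Fog' -> lower='fog' -> MATCH
  'Fog' -> lower='fog' -> MATCH
Matches: ['Fog', 'Fog', 'fog', 'fog', 'Fog', 'Fog']
Count: 6

6


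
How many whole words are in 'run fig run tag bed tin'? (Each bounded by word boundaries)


Word boundaries (\b) mark the start/end of each word.
Text: 'run fig run tag bed tin'
Splitting by whitespace:
  Word 1: 'run'
  Word 2: 'fig'
  Word 3: 'run'
  Word 4: 'tag'
  Word 5: 'bed'
  Word 6: 'tin'
Total whole words: 6

6


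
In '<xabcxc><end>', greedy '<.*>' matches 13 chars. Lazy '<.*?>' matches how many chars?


Greedy '<.*>' tries to match as MUCH as possible.
Lazy '<.*?>' tries to match as LITTLE as possible.

String: '<xabcxc><end>'
Greedy '<.*>' starts at first '<' and extends to the LAST '>': '<xabcxc><end>' (13 chars)
Lazy '<.*?>' starts at first '<' and stops at the FIRST '>': '<xabcxc>' (8 chars)

8


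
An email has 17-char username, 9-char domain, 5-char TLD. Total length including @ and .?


An email address has format: username@domain.tld
Username length: 17
'@' character: 1
Domain length: 9
'.' character: 1
TLD length: 5
Total = 17 + 1 + 9 + 1 + 5 = 33

33


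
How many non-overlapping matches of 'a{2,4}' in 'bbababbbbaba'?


Pattern 'a{2,4}' matches between 2 and 4 consecutive a's (greedy).
String: 'bbababbbbaba'
Finding runs of a's and applying greedy matching:
  Run at pos 2: 'a' (length 1)
  Run at pos 4: 'a' (length 1)
  Run at pos 9: 'a' (length 1)
  Run at pos 11: 'a' (length 1)
Matches: []
Count: 0

0


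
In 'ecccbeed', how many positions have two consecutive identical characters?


Looking for consecutive identical characters in 'ecccbeed':
  pos 0-1: 'e' vs 'c' -> different
  pos 1-2: 'c' vs 'c' -> MATCH ('cc')
  pos 2-3: 'c' vs 'c' -> MATCH ('cc')
  pos 3-4: 'c' vs 'b' -> different
  pos 4-5: 'b' vs 'e' -> different
  pos 5-6: 'e' vs 'e' -> MATCH ('ee')
  pos 6-7: 'e' vs 'd' -> different
Consecutive identical pairs: ['cc', 'cc', 'ee']
Count: 3

3


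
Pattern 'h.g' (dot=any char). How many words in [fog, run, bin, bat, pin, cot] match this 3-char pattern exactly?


Pattern 'h.g' means: starts with 'h', any single char, ends with 'g'.
Checking each word (must be exactly 3 chars):
  'fog' (len=3): no
  'run' (len=3): no
  'bin' (len=3): no
  'bat' (len=3): no
  'pin' (len=3): no
  'cot' (len=3): no
Matching words: []
Total: 0

0
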